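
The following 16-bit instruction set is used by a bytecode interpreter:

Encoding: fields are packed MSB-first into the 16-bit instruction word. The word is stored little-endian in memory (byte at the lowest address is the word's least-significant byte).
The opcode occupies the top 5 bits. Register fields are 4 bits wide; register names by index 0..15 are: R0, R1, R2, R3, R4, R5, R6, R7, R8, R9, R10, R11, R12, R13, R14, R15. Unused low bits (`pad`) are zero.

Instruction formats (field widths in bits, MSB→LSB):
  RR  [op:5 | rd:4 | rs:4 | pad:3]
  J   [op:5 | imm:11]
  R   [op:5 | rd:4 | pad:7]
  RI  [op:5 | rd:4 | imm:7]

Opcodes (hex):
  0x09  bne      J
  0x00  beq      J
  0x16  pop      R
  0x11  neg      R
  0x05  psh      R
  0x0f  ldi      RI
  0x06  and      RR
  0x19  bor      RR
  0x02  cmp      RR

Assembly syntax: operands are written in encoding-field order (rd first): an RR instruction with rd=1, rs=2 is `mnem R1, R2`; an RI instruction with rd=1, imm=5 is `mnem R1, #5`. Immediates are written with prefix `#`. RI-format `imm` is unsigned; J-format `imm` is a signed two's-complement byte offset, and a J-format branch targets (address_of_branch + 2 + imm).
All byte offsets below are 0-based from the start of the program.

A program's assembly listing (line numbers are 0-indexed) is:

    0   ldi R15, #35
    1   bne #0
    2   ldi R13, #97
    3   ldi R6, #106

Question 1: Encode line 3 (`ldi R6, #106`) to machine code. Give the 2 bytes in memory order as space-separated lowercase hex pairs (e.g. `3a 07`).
3. ldi fields op=0xf:5|rd=6:4|imm=106:7 → word 7b6ah → 6a 7b

6a 7b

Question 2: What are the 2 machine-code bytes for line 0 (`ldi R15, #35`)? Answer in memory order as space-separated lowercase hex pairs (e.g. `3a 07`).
a3 7f

0. ldi fields op=0xf:5|rd=15:4|imm=35:7 → word 7fa3h → a3 7f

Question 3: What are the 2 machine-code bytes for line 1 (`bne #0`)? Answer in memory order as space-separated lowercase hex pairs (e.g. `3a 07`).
1. bne fields op=0x9:5|imm=0:11 → word 4800h → 00 48

00 48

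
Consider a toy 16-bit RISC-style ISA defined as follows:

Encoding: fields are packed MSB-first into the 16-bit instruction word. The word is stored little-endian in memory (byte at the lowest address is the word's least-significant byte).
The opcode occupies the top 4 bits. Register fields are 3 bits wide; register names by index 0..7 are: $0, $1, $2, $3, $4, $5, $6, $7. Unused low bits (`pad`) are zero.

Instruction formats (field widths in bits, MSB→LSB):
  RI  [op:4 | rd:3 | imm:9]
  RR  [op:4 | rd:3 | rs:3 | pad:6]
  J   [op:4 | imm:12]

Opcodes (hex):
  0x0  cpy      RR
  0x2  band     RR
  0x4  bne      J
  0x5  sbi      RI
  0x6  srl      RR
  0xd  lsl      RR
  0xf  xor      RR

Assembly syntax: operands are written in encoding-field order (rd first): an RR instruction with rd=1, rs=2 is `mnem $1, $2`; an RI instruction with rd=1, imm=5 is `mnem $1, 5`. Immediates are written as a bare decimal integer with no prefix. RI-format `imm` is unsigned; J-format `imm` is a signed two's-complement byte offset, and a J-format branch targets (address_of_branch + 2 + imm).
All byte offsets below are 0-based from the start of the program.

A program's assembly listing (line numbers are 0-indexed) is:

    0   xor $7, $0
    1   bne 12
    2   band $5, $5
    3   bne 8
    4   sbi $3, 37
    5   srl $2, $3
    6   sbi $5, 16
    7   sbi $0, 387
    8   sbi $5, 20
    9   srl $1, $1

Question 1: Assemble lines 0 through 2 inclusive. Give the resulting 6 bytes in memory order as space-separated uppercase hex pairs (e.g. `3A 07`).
00 FE 0C 40 40 2B

L0: xor op=0xf:4|rd=7:3|rs=0:3|pad=0:6 ⇒ 0xfe00 ⇒ little 00 fe
L1: bne op=0x4:4|imm=12:12 ⇒ 0x400c ⇒ little 0c 40
L2: band op=0x2:4|rd=5:3|rs=5:3|pad=0:6 ⇒ 0x2b40 ⇒ little 40 2b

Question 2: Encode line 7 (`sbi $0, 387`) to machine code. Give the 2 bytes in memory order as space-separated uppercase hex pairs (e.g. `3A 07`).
83 51

L7: sbi op=0x5:4|rd=0:3|imm=387:9 ⇒ 0x5183 ⇒ little 83 51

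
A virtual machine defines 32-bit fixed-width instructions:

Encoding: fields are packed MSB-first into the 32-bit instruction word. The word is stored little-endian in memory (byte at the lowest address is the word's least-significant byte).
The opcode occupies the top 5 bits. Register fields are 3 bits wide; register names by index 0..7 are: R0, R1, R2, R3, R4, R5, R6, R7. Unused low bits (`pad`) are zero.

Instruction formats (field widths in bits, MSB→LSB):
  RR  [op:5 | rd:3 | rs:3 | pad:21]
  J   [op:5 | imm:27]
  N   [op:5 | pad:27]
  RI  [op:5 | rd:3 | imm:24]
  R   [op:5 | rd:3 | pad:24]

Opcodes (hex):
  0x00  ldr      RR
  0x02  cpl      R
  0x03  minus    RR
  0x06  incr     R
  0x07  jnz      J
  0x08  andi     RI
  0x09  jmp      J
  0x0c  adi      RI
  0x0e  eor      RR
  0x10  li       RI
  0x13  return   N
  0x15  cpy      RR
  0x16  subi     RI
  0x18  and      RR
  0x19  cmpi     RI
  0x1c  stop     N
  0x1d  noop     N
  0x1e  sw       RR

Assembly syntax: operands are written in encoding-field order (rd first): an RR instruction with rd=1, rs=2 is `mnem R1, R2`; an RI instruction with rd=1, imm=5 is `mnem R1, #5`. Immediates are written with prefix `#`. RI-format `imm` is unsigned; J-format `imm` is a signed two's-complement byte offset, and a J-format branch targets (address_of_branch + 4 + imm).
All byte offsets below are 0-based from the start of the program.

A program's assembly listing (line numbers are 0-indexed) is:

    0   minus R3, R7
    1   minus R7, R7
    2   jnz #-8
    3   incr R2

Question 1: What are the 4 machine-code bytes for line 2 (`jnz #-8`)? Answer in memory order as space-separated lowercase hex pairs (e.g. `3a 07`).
f8 ff ff 3f

2. jnz fields op=0x7:5|imm=-8:27 → word 3ffffff8h → f8 ff ff 3f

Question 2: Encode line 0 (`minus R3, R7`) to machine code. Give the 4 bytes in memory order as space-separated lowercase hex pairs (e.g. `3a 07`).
line 0 (minus): pack op=0x3:5|rd=3:3|rs=7:3|pad=0:21 = 0x1be00000; little→ 00 00 e0 1b

00 00 e0 1b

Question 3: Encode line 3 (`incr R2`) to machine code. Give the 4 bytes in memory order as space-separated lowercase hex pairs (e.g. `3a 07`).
L3: incr op=0x6:5|rd=2:3|pad=0:24 ⇒ 0x32000000 ⇒ little 00 00 00 32

00 00 00 32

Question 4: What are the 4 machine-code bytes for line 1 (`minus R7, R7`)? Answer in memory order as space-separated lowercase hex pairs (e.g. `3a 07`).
L1: minus op=0x3:5|rd=7:3|rs=7:3|pad=0:21 ⇒ 0x1fe00000 ⇒ little 00 00 e0 1f

00 00 e0 1f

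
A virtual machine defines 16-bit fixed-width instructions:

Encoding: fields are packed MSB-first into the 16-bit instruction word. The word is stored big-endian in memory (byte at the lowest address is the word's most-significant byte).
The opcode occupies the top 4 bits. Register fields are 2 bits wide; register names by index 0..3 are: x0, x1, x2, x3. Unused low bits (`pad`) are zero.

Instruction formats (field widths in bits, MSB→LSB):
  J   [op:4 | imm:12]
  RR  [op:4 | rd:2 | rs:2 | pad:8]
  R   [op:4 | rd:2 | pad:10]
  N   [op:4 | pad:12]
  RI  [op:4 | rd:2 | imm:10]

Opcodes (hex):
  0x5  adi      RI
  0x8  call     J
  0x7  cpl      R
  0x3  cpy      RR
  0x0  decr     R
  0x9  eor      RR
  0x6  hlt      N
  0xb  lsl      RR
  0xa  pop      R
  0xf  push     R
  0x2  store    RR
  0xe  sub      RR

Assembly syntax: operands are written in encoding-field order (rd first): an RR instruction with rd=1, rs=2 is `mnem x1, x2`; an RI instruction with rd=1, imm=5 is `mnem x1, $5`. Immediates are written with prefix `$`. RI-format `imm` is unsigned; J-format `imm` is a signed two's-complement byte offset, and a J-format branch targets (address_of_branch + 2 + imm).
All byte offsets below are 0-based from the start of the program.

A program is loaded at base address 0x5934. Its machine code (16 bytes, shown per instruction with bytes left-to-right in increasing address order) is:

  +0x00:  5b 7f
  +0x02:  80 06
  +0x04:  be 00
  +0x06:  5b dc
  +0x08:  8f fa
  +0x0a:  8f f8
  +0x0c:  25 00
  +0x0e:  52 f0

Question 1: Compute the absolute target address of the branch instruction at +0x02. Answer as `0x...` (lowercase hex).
0x593e

+0x02: 80 06 ⇒ word 0x8006 (big)
  op=0x8006>>12=0x8 ⇒ call (J)
  [11:0] imm=6 = $6
  target = base 0x5934 + off 0x02 + 2 + imm 6 = 0x593e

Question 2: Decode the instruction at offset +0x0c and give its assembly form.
store x1, x1

+0x0c: 25 00 ⇒ word 0x2500 (big)
  opcode bits[15:12]=0x2: store/RR
  rd@[11:10]=0x1 ⇒ x1
  rs@[9:8]=0x1 ⇒ x1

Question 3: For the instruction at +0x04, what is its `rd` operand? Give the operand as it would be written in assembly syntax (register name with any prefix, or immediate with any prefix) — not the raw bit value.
[04] be 00 → 0xbe00
  opcode bits[15:12]=0xb: lsl/RR
  rd@[11:10]=0x3 ⇒ x3
  rs@[9:8]=0x2 ⇒ x2

x3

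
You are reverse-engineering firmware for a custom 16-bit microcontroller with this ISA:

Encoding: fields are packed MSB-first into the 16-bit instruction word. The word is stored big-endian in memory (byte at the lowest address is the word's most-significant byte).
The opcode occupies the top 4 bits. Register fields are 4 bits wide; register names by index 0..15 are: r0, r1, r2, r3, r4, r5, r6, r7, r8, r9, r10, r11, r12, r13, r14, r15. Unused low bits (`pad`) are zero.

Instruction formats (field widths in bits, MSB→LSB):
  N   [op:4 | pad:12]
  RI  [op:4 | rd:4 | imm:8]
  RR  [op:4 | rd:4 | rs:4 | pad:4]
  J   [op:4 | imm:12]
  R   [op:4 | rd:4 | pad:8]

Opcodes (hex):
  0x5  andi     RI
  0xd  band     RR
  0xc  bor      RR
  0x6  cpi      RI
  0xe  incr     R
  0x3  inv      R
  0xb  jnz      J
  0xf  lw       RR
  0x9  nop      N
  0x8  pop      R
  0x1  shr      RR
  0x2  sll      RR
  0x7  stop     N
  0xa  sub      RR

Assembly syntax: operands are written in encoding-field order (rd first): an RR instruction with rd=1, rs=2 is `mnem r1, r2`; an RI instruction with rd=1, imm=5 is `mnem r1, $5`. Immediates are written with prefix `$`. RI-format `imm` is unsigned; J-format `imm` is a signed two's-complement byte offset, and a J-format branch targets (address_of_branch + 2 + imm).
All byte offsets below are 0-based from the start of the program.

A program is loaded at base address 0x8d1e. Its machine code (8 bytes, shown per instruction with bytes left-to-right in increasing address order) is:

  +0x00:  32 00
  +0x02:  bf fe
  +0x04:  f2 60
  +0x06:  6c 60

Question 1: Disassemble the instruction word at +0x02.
off 0x02: read bf fe as big → 0xbffe
  top 4b → 0xb → jnz [J]
  [11:0] imm=4094 (s12→-2) = $-2

jnz $-2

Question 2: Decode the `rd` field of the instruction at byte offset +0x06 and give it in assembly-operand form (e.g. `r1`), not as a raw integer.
r12

@+06  big-endian(6c 60) = 0x6c60
  op=0x6c60>>12=0x6 ⇒ cpi (RI)
  [11:8] rd=12 = r12
  [7:0] imm=96 = $96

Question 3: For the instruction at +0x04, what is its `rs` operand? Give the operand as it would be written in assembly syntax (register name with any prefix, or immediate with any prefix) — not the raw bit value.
r6

+0x04: f2 60 ⇒ word 0xf260 (big)
  op=0xf260>>12=0xf ⇒ lw (RR)
  [11:8] rd=2 = r2
  [7:4] rs=6 = r6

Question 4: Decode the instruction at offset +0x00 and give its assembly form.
inv r2

@+00  big-endian(32 00) = 0x3200
  top 4b → 0x3 → inv [R]
  rd@[11:8]=0x2 ⇒ r2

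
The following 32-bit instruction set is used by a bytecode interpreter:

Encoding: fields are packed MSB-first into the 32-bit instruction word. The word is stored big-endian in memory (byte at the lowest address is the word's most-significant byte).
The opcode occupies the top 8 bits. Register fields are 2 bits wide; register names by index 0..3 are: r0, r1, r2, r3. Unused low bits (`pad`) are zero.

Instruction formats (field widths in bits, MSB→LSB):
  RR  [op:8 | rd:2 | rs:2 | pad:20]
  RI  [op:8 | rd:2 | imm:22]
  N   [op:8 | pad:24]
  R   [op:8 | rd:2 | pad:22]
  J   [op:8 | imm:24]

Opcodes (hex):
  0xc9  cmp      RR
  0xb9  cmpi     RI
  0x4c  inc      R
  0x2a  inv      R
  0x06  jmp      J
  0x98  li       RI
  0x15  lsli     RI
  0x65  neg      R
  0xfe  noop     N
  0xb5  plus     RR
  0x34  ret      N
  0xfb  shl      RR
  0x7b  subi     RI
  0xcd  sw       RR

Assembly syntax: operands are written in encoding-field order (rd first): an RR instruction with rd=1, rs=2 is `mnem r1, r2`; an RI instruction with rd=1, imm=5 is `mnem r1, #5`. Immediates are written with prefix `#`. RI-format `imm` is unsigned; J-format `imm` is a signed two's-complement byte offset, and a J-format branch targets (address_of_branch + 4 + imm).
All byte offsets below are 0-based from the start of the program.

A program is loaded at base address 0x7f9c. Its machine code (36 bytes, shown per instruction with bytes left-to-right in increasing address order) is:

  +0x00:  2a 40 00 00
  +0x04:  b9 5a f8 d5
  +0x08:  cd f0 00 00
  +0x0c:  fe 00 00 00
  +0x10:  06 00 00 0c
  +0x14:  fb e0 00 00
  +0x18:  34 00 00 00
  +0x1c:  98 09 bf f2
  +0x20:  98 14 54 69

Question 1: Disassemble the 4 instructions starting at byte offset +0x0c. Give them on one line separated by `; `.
+0x0c: fe 00 00 00 ⇒ word 0xfe000000 (big)
  op=0xfe000000>>24=0xfe ⇒ noop (N)
+0x10: 06 00 00 0c ⇒ word 0x0600000c (big)
  op=0x0600000c>>24=0x6 ⇒ jmp (J)
  [23:0] imm=12 = #12
+0x14: fb e0 00 00 ⇒ word 0xfbe00000 (big)
  op=0xfbe00000>>24=0xfb ⇒ shl (RR)
  [23:22] rd=3 = r3
  [21:20] rs=2 = r2
+0x18: 34 00 00 00 ⇒ word 0x34000000 (big)
  op=0x34000000>>24=0x34 ⇒ ret (N)

noop; jmp #12; shl r3, r2; ret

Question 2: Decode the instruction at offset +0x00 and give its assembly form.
inv r1

+0x00: 2a 40 00 00 ⇒ word 0x2a400000 (big)
  op=0x2a400000>>24=0x2a ⇒ inv (R)
  rd@[23:22]=0x1 ⇒ r1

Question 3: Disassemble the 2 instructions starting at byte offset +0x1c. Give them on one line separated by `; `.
off 0x1c: read 98 09 bf f2 as big → 0x9809bff2
  op=0x9809bff2>>24=0x98 ⇒ li (RI)
  [23:22] rd=0 = r0
  [21:0] imm=638962 = #638962
off 0x20: read 98 14 54 69 as big → 0x98145469
  op=0x98145469>>24=0x98 ⇒ li (RI)
  [23:22] rd=0 = r0
  [21:0] imm=1332329 = #1332329

li r0, #638962; li r0, #1332329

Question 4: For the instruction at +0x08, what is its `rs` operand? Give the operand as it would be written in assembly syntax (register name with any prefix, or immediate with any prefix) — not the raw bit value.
+0x08: cd f0 00 00 ⇒ word 0xcdf00000 (big)
  opcode bits[31:24]=0xcd: sw/RR
  [23:22] rd=3 = r3
  [21:20] rs=3 = r3

r3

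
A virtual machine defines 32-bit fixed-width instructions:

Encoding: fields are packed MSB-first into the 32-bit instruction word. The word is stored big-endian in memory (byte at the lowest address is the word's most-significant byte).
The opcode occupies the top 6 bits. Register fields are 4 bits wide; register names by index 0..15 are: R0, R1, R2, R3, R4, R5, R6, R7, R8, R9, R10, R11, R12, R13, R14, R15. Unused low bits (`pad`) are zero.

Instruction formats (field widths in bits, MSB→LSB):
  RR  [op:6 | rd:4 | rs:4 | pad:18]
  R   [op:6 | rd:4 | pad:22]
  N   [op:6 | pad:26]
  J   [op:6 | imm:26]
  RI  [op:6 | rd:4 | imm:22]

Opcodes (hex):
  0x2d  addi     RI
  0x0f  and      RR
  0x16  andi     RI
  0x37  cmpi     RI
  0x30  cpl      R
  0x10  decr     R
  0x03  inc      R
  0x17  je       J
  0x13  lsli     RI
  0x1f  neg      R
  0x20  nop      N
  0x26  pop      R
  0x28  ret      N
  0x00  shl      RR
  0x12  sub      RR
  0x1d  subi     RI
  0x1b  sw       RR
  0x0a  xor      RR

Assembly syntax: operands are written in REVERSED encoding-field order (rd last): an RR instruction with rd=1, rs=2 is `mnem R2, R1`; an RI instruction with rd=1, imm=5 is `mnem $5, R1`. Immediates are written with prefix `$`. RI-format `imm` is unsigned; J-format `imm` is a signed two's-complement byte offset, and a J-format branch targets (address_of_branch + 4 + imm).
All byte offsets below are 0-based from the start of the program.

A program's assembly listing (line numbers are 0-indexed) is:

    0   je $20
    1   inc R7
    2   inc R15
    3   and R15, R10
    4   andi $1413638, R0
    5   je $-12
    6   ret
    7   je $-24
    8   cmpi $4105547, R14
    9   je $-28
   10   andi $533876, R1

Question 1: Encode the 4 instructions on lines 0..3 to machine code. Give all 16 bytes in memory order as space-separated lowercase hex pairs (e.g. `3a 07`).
5c 00 00 14 0d c0 00 00 0f c0 00 00 3e bc 00 00

line 0 (je): pack op=0x17:6|imm=20:26 = 0x5c000014; big→ 5c 00 00 14
line 1 (inc): pack op=0x3:6|rd=7:4|pad=0:22 = 0x0dc00000; big→ 0d c0 00 00
line 2 (inc): pack op=0x3:6|rd=15:4|pad=0:22 = 0x0fc00000; big→ 0f c0 00 00
line 3 (and): pack op=0xf:6|rd=10:4|rs=15:4|pad=0:18 = 0x3ebc0000; big→ 3e bc 00 00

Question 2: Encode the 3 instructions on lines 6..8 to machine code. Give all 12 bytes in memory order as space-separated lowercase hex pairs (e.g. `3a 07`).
L6: ret op=0x28:6|pad=0:26 ⇒ 0xa0000000 ⇒ big a0 00 00 00
L7: je op=0x17:6|imm=-24:26 ⇒ 0x5fffffe8 ⇒ big 5f ff ff e8
L8: cmpi op=0x37:6|rd=14:4|imm=4105547:22 ⇒ 0xdfbea54b ⇒ big df be a5 4b

a0 00 00 00 5f ff ff e8 df be a5 4b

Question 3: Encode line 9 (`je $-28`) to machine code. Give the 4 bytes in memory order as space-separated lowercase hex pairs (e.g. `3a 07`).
L9: je op=0x17:6|imm=-28:26 ⇒ 0x5fffffe4 ⇒ big 5f ff ff e4

5f ff ff e4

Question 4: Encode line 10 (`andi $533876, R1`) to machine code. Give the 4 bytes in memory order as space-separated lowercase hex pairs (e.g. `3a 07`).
line 10 (andi): pack op=0x16:6|rd=1:4|imm=533876:22 = 0x58482574; big→ 58 48 25 74

58 48 25 74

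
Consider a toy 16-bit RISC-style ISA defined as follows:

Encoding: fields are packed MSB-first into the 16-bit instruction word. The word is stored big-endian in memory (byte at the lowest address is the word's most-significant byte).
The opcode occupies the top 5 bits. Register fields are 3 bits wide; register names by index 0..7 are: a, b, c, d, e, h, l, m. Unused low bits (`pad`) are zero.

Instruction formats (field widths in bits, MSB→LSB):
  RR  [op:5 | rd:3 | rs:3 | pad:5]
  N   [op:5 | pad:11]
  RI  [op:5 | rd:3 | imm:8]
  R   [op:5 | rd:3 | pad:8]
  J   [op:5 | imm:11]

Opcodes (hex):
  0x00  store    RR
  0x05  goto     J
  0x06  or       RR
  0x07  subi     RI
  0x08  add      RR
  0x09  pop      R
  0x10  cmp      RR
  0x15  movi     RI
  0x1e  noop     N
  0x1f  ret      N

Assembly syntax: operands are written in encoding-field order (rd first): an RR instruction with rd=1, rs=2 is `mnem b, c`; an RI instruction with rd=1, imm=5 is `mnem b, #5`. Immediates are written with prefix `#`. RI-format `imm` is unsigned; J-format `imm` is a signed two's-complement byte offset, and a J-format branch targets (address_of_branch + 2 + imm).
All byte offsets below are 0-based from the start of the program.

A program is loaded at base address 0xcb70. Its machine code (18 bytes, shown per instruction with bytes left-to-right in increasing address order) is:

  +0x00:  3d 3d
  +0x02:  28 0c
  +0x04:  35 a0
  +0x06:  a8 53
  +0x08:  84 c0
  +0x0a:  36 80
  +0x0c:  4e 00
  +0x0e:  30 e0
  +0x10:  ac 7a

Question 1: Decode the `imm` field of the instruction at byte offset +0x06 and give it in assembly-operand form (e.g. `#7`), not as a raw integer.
#83

off 0x06: read a8 53 as big → 0xa853
  op=0xa853>>11=0x15 ⇒ movi (RI)
  rd@[10:8]=0x0 ⇒ a
  imm@[7:0]=0x53 ⇒ #83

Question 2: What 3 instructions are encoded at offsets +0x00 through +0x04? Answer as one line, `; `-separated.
subi h, #61; goto #12; or h, h

+0x00: 3d 3d ⇒ word 0x3d3d (big)
  op=0x3d3d>>11=0x7 ⇒ subi (RI)
  rd: (w>>8)&0x7=0x5 → h
  imm: (w>>0)&0xff=0x3d → #61
+0x02: 28 0c ⇒ word 0x280c (big)
  op=0x280c>>11=0x5 ⇒ goto (J)
  imm: (w>>0)&0x7ff=0xc → #12
+0x04: 35 a0 ⇒ word 0x35a0 (big)
  op=0x35a0>>11=0x6 ⇒ or (RR)
  rd: (w>>8)&0x7=0x5 → h
  rs: (w>>5)&0x7=0x5 → h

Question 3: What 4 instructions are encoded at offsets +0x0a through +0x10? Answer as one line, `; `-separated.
or l, e; pop l; or a, m; movi e, #122

+0x0a: 36 80 ⇒ word 0x3680 (big)
  top 5b → 0x6 → or [RR]
  rd@[10:8]=0x6 ⇒ l
  rs@[7:5]=0x4 ⇒ e
+0x0c: 4e 00 ⇒ word 0x4e00 (big)
  top 5b → 0x9 → pop [R]
  rd@[10:8]=0x6 ⇒ l
+0x0e: 30 e0 ⇒ word 0x30e0 (big)
  top 5b → 0x6 → or [RR]
  rd@[10:8]=0x0 ⇒ a
  rs@[7:5]=0x7 ⇒ m
+0x10: ac 7a ⇒ word 0xac7a (big)
  top 5b → 0x15 → movi [RI]
  rd@[10:8]=0x4 ⇒ e
  imm@[7:0]=0x7a ⇒ #122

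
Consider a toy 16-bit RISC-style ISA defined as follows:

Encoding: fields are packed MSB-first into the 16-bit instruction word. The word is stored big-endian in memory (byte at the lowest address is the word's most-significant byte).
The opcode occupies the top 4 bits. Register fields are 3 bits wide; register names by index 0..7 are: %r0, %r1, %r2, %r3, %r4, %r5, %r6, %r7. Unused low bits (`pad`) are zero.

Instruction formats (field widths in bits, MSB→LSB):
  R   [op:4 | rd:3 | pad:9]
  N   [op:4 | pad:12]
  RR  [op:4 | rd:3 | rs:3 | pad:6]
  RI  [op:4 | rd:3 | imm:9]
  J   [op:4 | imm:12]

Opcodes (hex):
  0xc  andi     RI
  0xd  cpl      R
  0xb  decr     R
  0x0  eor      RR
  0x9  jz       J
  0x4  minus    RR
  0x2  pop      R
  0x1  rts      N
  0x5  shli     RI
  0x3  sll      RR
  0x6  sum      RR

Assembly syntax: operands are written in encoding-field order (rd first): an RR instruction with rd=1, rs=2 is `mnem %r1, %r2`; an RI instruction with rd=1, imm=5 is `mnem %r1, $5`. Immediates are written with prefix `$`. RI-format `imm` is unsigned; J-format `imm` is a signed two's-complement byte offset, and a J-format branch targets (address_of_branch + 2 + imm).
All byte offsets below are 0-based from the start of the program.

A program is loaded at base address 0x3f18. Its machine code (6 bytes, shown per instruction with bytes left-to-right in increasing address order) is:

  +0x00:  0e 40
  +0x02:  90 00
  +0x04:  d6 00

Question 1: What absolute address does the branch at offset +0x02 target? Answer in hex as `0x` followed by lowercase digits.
0x3f1c

off 0x02: read 90 00 as big → 0x9000
  opcode bits[15:12]=0x9: jz/J
  [11:0] imm=0 = $0
  target = base 0x3f18 + off 0x02 + 2 + imm 0 = 0x3f1c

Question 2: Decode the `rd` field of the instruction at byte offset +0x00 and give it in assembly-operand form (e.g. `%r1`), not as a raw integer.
+0x00: 0e 40 ⇒ word 0x0e40 (big)
  opcode bits[15:12]=0x0: eor/RR
  rd: (w>>9)&0x7=0x7 → %r7
  rs: (w>>6)&0x7=0x1 → %r1

%r7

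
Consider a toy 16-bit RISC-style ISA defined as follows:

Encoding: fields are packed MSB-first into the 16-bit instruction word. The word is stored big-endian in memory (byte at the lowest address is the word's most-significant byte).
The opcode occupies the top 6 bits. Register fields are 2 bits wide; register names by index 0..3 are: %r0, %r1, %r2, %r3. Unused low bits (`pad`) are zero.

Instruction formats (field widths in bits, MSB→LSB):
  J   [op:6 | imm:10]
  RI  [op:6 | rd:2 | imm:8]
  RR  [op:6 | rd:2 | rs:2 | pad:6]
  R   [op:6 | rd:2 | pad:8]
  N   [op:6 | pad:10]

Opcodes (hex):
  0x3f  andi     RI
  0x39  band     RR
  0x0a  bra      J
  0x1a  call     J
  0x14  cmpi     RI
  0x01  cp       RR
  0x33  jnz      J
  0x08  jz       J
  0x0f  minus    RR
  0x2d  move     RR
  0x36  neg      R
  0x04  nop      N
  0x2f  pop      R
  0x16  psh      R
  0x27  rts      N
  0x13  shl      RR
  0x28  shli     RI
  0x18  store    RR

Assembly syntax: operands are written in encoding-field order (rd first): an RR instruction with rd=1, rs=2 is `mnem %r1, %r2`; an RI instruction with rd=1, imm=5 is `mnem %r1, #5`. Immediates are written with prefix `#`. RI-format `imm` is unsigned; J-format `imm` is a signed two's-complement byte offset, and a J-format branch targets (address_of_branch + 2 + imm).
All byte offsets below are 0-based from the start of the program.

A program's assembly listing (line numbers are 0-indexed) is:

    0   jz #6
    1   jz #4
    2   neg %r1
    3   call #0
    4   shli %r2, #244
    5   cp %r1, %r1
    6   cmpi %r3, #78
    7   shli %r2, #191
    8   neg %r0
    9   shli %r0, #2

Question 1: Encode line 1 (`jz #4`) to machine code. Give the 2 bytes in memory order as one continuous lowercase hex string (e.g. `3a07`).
2004

1. jz fields op=0x8:6|imm=4:10 → word 2004h → 20 04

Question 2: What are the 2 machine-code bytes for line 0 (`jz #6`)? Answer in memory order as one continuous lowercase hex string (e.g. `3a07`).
line 0 (jz): pack op=0x8:6|imm=6:10 = 0x2006; big→ 20 06

2006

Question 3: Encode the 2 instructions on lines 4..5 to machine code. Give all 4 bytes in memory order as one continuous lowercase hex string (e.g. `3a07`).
line 4 (shli): pack op=0x28:6|rd=2:2|imm=244:8 = 0xa2f4; big→ a2 f4
line 5 (cp): pack op=0x1:6|rd=1:2|rs=1:2|pad=0:6 = 0x0540; big→ 05 40

a2f40540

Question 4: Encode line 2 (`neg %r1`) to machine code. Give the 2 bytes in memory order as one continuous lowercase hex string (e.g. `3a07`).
line 2 (neg): pack op=0x36:6|rd=1:2|pad=0:8 = 0xd900; big→ d9 00

d900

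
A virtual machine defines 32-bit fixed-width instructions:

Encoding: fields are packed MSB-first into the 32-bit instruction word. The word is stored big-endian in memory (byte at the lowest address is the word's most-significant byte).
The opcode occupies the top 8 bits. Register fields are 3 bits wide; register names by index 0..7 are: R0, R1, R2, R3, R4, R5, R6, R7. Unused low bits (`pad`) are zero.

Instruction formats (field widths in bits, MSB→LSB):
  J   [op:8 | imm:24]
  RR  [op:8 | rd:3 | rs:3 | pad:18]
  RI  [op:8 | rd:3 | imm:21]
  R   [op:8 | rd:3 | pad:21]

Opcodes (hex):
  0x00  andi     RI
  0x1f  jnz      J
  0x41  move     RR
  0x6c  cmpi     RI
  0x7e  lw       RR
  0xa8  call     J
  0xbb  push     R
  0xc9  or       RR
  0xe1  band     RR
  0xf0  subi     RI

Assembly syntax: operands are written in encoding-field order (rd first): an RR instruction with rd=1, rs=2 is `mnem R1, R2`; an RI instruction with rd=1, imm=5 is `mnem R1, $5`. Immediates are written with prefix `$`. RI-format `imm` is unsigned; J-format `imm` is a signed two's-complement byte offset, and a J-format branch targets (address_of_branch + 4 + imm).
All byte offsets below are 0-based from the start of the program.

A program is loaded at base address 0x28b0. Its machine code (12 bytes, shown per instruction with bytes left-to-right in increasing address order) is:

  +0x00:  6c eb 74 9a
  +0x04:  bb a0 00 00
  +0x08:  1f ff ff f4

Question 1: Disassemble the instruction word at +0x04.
@+04  big-endian(bb a0 00 00) = 0xbba00000
  op=0xbba00000>>24=0xbb ⇒ push (R)
  rd: (w>>21)&0x7=0x5 → R5

push R5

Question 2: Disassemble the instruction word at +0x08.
jnz $-12

[08] 1f ff ff f4 → 0x1ffffff4
  op=0x1ffffff4>>24=0x1f ⇒ jnz (J)
  imm: (w>>0)&0xffffff=0xfffff4 (s24→-12) → $-12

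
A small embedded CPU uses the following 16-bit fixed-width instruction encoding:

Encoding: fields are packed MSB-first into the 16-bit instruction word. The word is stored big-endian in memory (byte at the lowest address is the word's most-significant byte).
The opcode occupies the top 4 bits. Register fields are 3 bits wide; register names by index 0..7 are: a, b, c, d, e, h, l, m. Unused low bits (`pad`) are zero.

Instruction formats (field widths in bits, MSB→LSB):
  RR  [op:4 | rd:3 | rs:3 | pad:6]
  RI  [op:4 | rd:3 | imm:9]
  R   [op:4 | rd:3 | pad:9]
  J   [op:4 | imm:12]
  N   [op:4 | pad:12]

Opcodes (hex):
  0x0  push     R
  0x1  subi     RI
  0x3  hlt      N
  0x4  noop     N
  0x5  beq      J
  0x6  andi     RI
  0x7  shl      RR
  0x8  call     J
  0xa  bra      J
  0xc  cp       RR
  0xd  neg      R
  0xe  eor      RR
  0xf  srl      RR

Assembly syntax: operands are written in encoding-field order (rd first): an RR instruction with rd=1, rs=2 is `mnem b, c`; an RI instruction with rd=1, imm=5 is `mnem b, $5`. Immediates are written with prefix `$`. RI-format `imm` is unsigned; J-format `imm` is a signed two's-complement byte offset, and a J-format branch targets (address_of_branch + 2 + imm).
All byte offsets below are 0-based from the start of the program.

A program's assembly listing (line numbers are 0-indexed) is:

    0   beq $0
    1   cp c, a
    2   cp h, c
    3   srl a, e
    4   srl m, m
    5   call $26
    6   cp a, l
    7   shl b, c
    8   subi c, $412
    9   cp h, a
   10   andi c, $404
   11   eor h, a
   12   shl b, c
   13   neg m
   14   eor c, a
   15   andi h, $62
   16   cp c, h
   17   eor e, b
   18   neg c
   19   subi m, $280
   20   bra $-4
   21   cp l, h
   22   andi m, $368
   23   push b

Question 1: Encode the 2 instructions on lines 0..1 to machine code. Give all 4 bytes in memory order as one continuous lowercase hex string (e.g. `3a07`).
L0: beq op=0x5:4|imm=0:12 ⇒ 0x5000 ⇒ big 50 00
L1: cp op=0xc:4|rd=2:3|rs=0:3|pad=0:6 ⇒ 0xc400 ⇒ big c4 00

5000c400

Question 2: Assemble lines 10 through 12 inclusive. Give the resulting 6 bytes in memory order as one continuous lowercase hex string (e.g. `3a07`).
6594ea007280

10. andi fields op=0x6:4|rd=2:3|imm=404:9 → word 6594h → 65 94
11. eor fields op=0xe:4|rd=5:3|rs=0:3|pad=0:6 → word ea00h → ea 00
12. shl fields op=0x7:4|rd=1:3|rs=2:3|pad=0:6 → word 7280h → 72 80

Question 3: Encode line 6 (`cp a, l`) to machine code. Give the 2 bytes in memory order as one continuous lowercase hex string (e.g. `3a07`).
c180

6. cp fields op=0xc:4|rd=0:3|rs=6:3|pad=0:6 → word c180h → c1 80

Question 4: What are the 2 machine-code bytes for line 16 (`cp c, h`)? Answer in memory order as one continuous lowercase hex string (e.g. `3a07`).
16. cp fields op=0xc:4|rd=2:3|rs=5:3|pad=0:6 → word c540h → c5 40

c540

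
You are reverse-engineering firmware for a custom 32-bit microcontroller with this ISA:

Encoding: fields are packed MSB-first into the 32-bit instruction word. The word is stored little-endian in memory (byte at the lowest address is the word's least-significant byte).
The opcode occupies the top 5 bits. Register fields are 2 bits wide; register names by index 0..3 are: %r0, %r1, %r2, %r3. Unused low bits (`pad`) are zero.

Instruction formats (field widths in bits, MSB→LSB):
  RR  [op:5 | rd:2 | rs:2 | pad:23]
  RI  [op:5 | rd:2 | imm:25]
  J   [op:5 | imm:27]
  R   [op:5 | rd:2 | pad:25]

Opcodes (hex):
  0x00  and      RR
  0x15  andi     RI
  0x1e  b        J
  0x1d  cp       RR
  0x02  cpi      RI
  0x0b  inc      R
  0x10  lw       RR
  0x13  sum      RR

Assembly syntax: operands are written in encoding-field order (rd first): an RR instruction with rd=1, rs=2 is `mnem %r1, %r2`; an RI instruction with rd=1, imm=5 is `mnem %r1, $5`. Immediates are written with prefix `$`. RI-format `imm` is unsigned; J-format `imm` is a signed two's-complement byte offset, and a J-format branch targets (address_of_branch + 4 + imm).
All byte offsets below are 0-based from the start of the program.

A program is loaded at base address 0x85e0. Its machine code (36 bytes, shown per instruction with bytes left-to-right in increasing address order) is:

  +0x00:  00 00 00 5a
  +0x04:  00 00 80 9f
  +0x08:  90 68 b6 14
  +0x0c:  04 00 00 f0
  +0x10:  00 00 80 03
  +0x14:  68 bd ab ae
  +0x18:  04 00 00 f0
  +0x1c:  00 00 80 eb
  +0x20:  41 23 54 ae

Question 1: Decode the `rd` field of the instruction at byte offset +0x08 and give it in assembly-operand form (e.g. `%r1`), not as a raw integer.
%r2

@+08  little-endian(90 68 b6 14) = 0x14b66890
  op=0x14b66890>>27=0x2 ⇒ cpi (RI)
  rd: (w>>25)&0x3=0x2 → %r2
  imm: (w>>0)&0x1ffffff=0xb66890 → $11954320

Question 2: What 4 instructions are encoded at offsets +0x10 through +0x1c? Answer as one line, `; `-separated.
+0x10: 00 00 80 03 ⇒ word 0x03800000 (little)
  op=0x03800000>>27=0x0 ⇒ and (RR)
  rd@[26:25]=0x1 ⇒ %r1
  rs@[24:23]=0x3 ⇒ %r3
+0x14: 68 bd ab ae ⇒ word 0xaeabbd68 (little)
  op=0xaeabbd68>>27=0x15 ⇒ andi (RI)
  rd@[26:25]=0x3 ⇒ %r3
  imm@[24:0]=0xabbd68 ⇒ $11255144
+0x18: 04 00 00 f0 ⇒ word 0xf0000004 (little)
  op=0xf0000004>>27=0x1e ⇒ b (J)
  imm@[26:0]=0x4 ⇒ $4
+0x1c: 00 00 80 eb ⇒ word 0xeb800000 (little)
  op=0xeb800000>>27=0x1d ⇒ cp (RR)
  rd@[26:25]=0x1 ⇒ %r1
  rs@[24:23]=0x3 ⇒ %r3

and %r1, %r3; andi %r3, $11255144; b $4; cp %r1, %r3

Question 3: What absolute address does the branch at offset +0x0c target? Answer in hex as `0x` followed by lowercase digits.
0x85f4

off 0x0c: read 04 00 00 f0 as little → 0xf0000004
  op=0xf0000004>>27=0x1e ⇒ b (J)
  [26:0] imm=4 = $4
  target = base 0x85e0 + off 0x0c + 4 + imm 4 = 0x85f4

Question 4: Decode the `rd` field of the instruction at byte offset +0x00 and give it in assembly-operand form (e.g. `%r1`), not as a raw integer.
off 0x00: read 00 00 00 5a as little → 0x5a000000
  top 5b → 0xb → inc [R]
  [26:25] rd=1 = %r1

%r1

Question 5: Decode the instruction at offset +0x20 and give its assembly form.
andi %r3, $5514049

@+20  little-endian(41 23 54 ae) = 0xae542341
  op=0xae542341>>27=0x15 ⇒ andi (RI)
  rd: (w>>25)&0x3=0x3 → %r3
  imm: (w>>0)&0x1ffffff=0x542341 → $5514049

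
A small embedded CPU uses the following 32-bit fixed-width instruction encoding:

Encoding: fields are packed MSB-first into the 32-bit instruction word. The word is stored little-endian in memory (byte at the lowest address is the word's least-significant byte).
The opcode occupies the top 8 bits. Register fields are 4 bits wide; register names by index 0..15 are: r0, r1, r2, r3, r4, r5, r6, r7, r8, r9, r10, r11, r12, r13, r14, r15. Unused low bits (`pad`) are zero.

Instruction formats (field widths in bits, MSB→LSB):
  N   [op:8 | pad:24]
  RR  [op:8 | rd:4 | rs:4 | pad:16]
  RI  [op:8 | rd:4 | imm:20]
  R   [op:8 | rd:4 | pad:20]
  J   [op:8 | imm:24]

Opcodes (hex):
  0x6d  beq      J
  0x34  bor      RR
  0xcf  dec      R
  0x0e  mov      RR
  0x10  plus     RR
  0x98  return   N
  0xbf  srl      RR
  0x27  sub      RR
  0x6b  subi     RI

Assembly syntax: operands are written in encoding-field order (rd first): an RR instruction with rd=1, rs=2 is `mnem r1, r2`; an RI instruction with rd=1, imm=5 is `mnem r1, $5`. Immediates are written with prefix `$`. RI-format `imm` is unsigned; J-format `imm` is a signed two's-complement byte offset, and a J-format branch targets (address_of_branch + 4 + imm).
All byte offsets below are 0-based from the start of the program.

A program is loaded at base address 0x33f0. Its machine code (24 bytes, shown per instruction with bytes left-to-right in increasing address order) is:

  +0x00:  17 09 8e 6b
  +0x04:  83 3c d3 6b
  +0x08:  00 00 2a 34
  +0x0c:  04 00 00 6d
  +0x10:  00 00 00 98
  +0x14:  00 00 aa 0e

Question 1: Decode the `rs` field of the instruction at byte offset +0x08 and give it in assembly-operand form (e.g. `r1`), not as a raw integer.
r10

@+08  little-endian(00 00 2a 34) = 0x342a0000
  opcode bits[31:24]=0x34: bor/RR
  rd@[23:20]=0x2 ⇒ r2
  rs@[19:16]=0xa ⇒ r10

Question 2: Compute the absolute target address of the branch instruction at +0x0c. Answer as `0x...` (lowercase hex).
0x3404

+0x0c: 04 00 00 6d ⇒ word 0x6d000004 (little)
  op=0x6d000004>>24=0x6d ⇒ beq (J)
  imm: (w>>0)&0xffffff=0x4 → $4
  target = base 0x33f0 + off 0x0c + 4 + imm 4 = 0x3404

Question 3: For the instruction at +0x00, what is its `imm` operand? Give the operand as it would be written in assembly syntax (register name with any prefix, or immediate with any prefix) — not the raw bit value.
$919831

[00] 17 09 8e 6b → 0x6b8e0917
  op=0x6b8e0917>>24=0x6b ⇒ subi (RI)
  rd@[23:20]=0x8 ⇒ r8
  imm@[19:0]=0xe0917 ⇒ $919831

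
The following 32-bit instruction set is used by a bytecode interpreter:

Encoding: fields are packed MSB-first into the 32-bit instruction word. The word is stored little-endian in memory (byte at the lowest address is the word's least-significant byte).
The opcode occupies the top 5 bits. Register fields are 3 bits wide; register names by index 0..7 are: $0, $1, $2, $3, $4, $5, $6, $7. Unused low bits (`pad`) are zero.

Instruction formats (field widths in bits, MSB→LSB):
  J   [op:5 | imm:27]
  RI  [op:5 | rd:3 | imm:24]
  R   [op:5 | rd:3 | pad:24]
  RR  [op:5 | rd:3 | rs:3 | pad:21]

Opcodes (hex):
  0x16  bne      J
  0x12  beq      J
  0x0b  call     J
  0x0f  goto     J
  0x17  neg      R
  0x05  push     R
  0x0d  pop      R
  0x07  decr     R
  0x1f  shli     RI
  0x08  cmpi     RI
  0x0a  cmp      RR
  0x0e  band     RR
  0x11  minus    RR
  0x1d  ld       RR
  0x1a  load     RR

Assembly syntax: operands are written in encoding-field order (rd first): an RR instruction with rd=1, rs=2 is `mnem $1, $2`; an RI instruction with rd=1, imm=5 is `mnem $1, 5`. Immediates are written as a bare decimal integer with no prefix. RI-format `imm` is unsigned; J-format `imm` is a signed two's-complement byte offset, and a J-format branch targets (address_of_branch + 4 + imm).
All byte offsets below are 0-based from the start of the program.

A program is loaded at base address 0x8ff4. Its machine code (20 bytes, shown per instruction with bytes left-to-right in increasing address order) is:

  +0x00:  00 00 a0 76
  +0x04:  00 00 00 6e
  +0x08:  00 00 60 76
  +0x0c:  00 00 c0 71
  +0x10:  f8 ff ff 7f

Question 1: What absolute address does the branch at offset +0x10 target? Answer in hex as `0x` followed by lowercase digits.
+0x10: f8 ff ff 7f ⇒ word 0x7ffffff8 (little)
  top 5b → 0xf → goto [J]
  [26:0] imm=134217720 (s27→-8) = -8
  target = base 0x8ff4 + off 0x10 + 4 + imm -8 = 0x9000

0x9000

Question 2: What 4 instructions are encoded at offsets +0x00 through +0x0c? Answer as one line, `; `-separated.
band $6, $5; pop $6; band $6, $3; band $1, $6

off 0x00: read 00 00 a0 76 as little → 0x76a00000
  top 5b → 0xe → band [RR]
  [26:24] rd=6 = $6
  [23:21] rs=5 = $5
off 0x04: read 00 00 00 6e as little → 0x6e000000
  top 5b → 0xd → pop [R]
  [26:24] rd=6 = $6
off 0x08: read 00 00 60 76 as little → 0x76600000
  top 5b → 0xe → band [RR]
  [26:24] rd=6 = $6
  [23:21] rs=3 = $3
off 0x0c: read 00 00 c0 71 as little → 0x71c00000
  top 5b → 0xe → band [RR]
  [26:24] rd=1 = $1
  [23:21] rs=6 = $6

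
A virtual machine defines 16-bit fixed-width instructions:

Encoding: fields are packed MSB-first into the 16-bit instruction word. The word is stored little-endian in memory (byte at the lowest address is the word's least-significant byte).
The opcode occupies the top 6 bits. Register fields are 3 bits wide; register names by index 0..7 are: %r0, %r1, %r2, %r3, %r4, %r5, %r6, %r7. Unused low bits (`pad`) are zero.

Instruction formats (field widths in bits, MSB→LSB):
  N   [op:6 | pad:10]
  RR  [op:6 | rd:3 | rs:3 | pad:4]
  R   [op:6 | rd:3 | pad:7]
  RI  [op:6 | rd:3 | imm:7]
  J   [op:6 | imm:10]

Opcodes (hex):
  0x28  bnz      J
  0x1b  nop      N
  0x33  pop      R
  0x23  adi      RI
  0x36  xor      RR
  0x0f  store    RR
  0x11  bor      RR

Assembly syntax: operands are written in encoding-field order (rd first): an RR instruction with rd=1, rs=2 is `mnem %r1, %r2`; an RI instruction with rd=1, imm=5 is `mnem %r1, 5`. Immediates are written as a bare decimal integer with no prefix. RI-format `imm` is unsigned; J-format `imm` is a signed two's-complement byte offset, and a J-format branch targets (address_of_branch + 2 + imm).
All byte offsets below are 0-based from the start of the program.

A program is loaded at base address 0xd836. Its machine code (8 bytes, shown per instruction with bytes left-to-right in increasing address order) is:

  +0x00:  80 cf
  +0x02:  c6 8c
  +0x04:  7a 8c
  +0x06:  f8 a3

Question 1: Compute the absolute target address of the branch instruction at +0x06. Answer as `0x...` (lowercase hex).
off 0x06: read f8 a3 as little → 0xa3f8
  op=0xa3f8>>10=0x28 ⇒ bnz (J)
  imm@[9:0]=0x3f8 (s10→-8) ⇒ -8
  target = base 0xd836 + off 0x06 + 2 + imm -8 = 0xd836

0xd836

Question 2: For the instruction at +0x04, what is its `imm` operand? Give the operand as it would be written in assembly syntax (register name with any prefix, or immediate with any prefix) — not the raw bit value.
[04] 7a 8c → 0x8c7a
  top 6b → 0x23 → adi [RI]
  rd: (w>>7)&0x7=0x0 → %r0
  imm: (w>>0)&0x7f=0x7a → 122

122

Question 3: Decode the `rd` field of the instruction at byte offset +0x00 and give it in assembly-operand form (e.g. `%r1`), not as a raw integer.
@+00  little-endian(80 cf) = 0xcf80
  op=0xcf80>>10=0x33 ⇒ pop (R)
  rd@[9:7]=0x7 ⇒ %r7

%r7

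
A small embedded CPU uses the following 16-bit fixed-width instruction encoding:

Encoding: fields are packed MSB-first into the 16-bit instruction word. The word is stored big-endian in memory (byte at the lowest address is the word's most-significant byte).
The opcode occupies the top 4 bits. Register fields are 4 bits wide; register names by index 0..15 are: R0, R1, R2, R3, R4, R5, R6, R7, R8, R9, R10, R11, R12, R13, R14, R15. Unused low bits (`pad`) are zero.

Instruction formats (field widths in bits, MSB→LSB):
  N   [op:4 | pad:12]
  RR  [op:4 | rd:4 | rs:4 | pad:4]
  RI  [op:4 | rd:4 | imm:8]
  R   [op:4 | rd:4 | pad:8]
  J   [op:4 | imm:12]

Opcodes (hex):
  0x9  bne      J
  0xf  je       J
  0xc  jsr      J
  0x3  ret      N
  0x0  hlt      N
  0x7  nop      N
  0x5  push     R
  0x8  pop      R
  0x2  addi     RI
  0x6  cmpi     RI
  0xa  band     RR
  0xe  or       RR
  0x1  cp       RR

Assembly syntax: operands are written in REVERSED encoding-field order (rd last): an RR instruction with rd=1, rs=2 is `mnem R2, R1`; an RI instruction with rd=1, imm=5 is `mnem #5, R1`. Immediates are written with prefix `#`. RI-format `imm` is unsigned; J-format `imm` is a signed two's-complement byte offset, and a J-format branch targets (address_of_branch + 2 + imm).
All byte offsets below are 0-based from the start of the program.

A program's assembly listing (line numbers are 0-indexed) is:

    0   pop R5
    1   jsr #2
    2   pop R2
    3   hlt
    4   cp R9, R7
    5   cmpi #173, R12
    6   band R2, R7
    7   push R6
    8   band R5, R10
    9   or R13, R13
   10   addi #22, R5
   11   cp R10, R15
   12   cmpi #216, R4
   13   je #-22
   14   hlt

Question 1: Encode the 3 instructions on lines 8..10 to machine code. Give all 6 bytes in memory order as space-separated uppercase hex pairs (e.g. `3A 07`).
AA 50 ED D0 25 16

8. band fields op=0xa:4|rd=10:4|rs=5:4|pad=0:4 → word aa50h → aa 50
9. or fields op=0xe:4|rd=13:4|rs=13:4|pad=0:4 → word edd0h → ed d0
10. addi fields op=0x2:4|rd=5:4|imm=22:8 → word 2516h → 25 16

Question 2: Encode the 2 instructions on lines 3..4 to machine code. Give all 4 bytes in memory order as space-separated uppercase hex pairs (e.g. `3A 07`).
3. hlt fields op=0x0:4|pad=0:12 → word 0000h → 00 00
4. cp fields op=0x1:4|rd=7:4|rs=9:4|pad=0:4 → word 1790h → 17 90

00 00 17 90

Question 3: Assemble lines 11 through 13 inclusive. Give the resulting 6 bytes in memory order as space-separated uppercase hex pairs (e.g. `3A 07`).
1F A0 64 D8 FF EA

11. cp fields op=0x1:4|rd=15:4|rs=10:4|pad=0:4 → word 1fa0h → 1f a0
12. cmpi fields op=0x6:4|rd=4:4|imm=216:8 → word 64d8h → 64 d8
13. je fields op=0xf:4|imm=-22:12 → word ffeah → ff ea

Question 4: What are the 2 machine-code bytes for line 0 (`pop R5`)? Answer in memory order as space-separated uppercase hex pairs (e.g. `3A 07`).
85 00

line 0 (pop): pack op=0x8:4|rd=5:4|pad=0:8 = 0x8500; big→ 85 00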